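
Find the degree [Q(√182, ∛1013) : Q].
[Q(√182, ∛1013) : Q] = 6

Let L = Q(√182, ∛1013). Since Q(√182) ⊂ L and [Q(√182):Q] = 2, the tower law gives 2 | [L:Q]. Likewise Q(∛1013) ⊂ L with [Q(∛1013):Q] = 3 (because 1013 is not a perfect cube), so 3 | [L:Q]. As gcd(2,3) = 1, [L:Q] is divisible by 6. Conversely L is generated over Q by √182 and ∛1013, so [L:Q] ≤ 2·3 = 6. Therefore [Q(√182, ∛1013) : Q] = 6.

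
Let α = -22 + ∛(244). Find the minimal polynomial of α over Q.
m_α(x) = x^3 + 66x^2 + 1452x + 10404

Set β = α + 22 = ∛(244), so β^3 = 244. Then (α + 22)^3 - 244 = 0, i.e. α is a root of g(x) = (x + 22)^3 - 244 = x^3 + 66x^2 + 1452x + 10404. Since g(x) = h(x + 22) where h(x) = x^3 - 244, and h is irreducible over Q (because 244 is not a perfect cube, so h has no rational root, and a monic cubic with no rational root is irreducible), g is also irreducible (irreducibility is preserved under the substitution x → x + 22). Hence m_α(x) = x^3 + 66x^2 + 1452x + 10404.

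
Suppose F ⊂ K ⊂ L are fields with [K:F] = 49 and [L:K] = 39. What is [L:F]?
[L:F] = 1911

The tower law says that for any tower of field extensions F ⊂ K ⊂ L with finite degrees, [L:F] = [L:K] · [K:F]. Here this gives [L:F] = 39 · 49 = 1911.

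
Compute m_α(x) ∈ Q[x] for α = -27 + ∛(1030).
m_α(x) = x^3 + 81x^2 + 2187x + 18653

Set β = α + 27 = ∛(1030), so β^3 = 1030. Then (α + 27)^3 - 1030 = 0, i.e. α is a root of g(x) = (x + 27)^3 - 1030 = x^3 + 81x^2 + 2187x + 18653. Since g(x) = h(x + 27) where h(x) = x^3 - 1030, and h is irreducible over Q (because 1030 is not a perfect cube, so h has no rational root, and a monic cubic with no rational root is irreducible), g is also irreducible (irreducibility is preserved under the substitution x → x + 27). Hence m_α(x) = x^3 + 81x^2 + 2187x + 18653.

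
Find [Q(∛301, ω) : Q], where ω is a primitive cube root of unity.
[Q(∛301, ω) : Q] = 6

[Q(∛301):Q] = 3 (min poly x^3 - 301, irreducible since 301 is not a perfect cube). [Q(ω):Q] = 2 (min poly x^2 + x + 1). Since Q(∛301) ⊂ R and ω ∉ R, we have ω ∉ Q(∛301), so x^2 + x + 1 remains irreducible over Q(∛301) and [Q(∛301, ω) : Q(∛301)] = 2. By the tower law, [Q(∛301, ω) : Q] = 3 · 2 = 6. (In fact Q(∛301, ω) is the splitting field of x^3 - 301 over Q.)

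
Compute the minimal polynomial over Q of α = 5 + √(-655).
m_α(x) = x^2 - 10x + 680

From α - 5 = √(-655), squaring gives (α - 5)^2 = -655, i.e. α^2 - 10α + 25 = -655, so α^2 - 10α + 680 = 0. The discriminant of x^2 - 10x + 680 is (-10)^2 - 4·(680) = 100 - 2720 = -2620, and 4·(-655) is not a perfect square in Q since -655 is squarefree and ≠ 1. Hence x^2 - 10x + 680 is irreducible over Q and is the minimal polynomial of α.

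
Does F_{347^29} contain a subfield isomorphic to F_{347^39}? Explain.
No: F_{347^39} is not a subfield of F_{347^29}

F_{p^m} embeds in F_{p^n} iff m | n. Here 39 ∤ 29 (since 29 = 0·39 + 29 with remainder 29 ≠ 0), so F_{347^39} is not a subfield of F_{347^29}. Equivalently: if it were, the tower law would give 39 = [F_{347^39}:F_347] dividing [F_{347^29}:F_347] = 29, contradiction.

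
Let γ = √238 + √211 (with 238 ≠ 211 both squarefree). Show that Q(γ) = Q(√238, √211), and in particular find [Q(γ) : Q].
[Q(γ) : Q] = 4 (equivalently, Q(γ) = Q(√238, √211))

Obviously Q(γ) ⊆ Q(√238, √211), and [Q(√238, √211):Q] = 4 (since 238, 211 are distinct squarefree integers > 1 with 50218 not a perfect square). To show equality we compute the minimal polynomial of γ. From γ = √238 + √211: γ^2 = 238 + 2√(50218) + 211 = 449 + 2√(50218), so γ^2 - 449 = 2√(50218); squaring, (γ^2 - 449)^2 = 4·50218, i.e. γ^4 - 898γ^2 + 201601 - 200872 = 0, i.e. γ^4 - 898γ^2 + 729 = 0. So γ is a root of x^4 - 898x^2 + 729. This polynomial is irreducible over Q: it has no rational root (each ±√238 ± √211 is irrational), and any factorization into two quadratics over Q would force √(50218) ∈ Q (pairing opposite roots) or √238, √211 ∈ Q (other pairings), all impossible. Hence [Q(γ):Q] = 4 = [Q(√238, √211):Q], so Q(γ) = Q(√238, √211).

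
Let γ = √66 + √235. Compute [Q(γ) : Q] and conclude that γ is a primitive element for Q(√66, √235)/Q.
[Q(γ) : Q] = 4 (equivalently, Q(γ) = Q(√66, √235))

Obviously Q(γ) ⊆ Q(√66, √235), and [Q(√66, √235):Q] = 4 (since 66, 235 are distinct squarefree integers > 1 with 15510 not a perfect square). To show equality we compute the minimal polynomial of γ. From γ = √66 + √235: γ^2 = 66 + 2√(15510) + 235 = 301 + 2√(15510), so γ^2 - 301 = 2√(15510); squaring, (γ^2 - 301)^2 = 4·15510, i.e. γ^4 - 602γ^2 + 90601 - 62040 = 0, i.e. γ^4 - 602γ^2 + 28561 = 0. So γ is a root of x^4 - 602x^2 + 28561. This polynomial is irreducible over Q: it has no rational root (each ±√66 ± √235 is irrational), and any factorization into two quadratics over Q would force √(15510) ∈ Q (pairing opposite roots) or √66, √235 ∈ Q (other pairings), all impossible. Hence [Q(γ):Q] = 4 = [Q(√66, √235):Q], so Q(γ) = Q(√66, √235).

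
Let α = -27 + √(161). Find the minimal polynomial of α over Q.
m_α(x) = x^2 + 54x + 568

From α + 27 = √(161), squaring gives (α + 27)^2 = 161, i.e. α^2 + 54α + 729 = 161, so α^2 + 54α + 568 = 0. The discriminant of x^2 + 54x + 568 is (54)^2 - 4·(568) = 2916 - 2272 = 644, and 4·(161) is not a perfect square in Q since 161 is squarefree and ≠ 1. Hence x^2 + 54x + 568 is irreducible over Q and is the minimal polynomial of α.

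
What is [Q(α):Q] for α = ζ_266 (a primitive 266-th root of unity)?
[Q(α):Q] = 108

The minimal polynomial of ζ_266 over Q is the 266-th cyclotomic polynomial Φ_266(x), which is irreducible over Q and has degree φ(266) = 108. Hence [Q(α):Q] = φ(266) = 108.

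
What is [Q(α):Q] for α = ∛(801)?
[Q(α):Q] = 3

The minimal polynomial of α is x^3 - 801, irreducible over Q since 801 is not a perfect cube (so x^3 - 801 has no rational root). Hence [Q(α):Q] = deg(m_α) = 3.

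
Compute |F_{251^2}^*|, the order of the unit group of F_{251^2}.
|F_{251^2}^*| = 63000

F_{251^2} has 251^2 = 63001 elements; its multiplicative group consists of all nonzero elements, so |F_{251^2}^*| = 63001 - 1 = 63000. (It is cyclic since any finite subgroup of the multiplicative group of a field is cyclic.)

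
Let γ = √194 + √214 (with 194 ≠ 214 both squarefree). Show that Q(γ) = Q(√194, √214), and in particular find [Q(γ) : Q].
[Q(γ) : Q] = 4 (equivalently, Q(γ) = Q(√194, √214))

Obviously Q(γ) ⊆ Q(√194, √214), and [Q(√194, √214):Q] = 4 (since 194, 214 are distinct squarefree integers > 1 with 41516 not a perfect square). To show equality we compute the minimal polynomial of γ. From γ = √194 + √214: γ^2 = 194 + 2√(41516) + 214 = 408 + 2√(41516), so γ^2 - 408 = 2√(41516); squaring, (γ^2 - 408)^2 = 4·41516, i.e. γ^4 - 816γ^2 + 166464 - 166064 = 0, i.e. γ^4 - 816γ^2 + 400 = 0. So γ is a root of x^4 - 816x^2 + 400. This polynomial is irreducible over Q: it has no rational root (each ±√194 ± √214 is irrational), and any factorization into two quadratics over Q would force √(41516) ∈ Q (pairing opposite roots) or √194, √214 ∈ Q (other pairings), all impossible. Hence [Q(γ):Q] = 4 = [Q(√194, √214):Q], so Q(γ) = Q(√194, √214).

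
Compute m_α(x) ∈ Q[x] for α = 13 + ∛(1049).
m_α(x) = x^3 - 39x^2 + 507x - 3246

Set β = α - 13 = ∛(1049), so β^3 = 1049. Then (α - 13)^3 - 1049 = 0, i.e. α is a root of g(x) = (x - 13)^3 - 1049 = x^3 - 39x^2 + 507x - 3246. Since g(x) = h(x - 13) where h(x) = x^3 - 1049, and h is irreducible over Q (because 1049 is not a perfect cube, so h has no rational root, and a monic cubic with no rational root is irreducible), g is also irreducible (irreducibility is preserved under the substitution x → x - 13). Hence m_α(x) = x^3 - 39x^2 + 507x - 3246.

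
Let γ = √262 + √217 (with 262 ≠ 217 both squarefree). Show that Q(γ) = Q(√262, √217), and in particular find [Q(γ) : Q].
[Q(γ) : Q] = 4 (equivalently, Q(γ) = Q(√262, √217))

Obviously Q(γ) ⊆ Q(√262, √217), and [Q(√262, √217):Q] = 4 (since 262, 217 are distinct squarefree integers > 1 with 56854 not a perfect square). To show equality we compute the minimal polynomial of γ. From γ = √262 + √217: γ^2 = 262 + 2√(56854) + 217 = 479 + 2√(56854), so γ^2 - 479 = 2√(56854); squaring, (γ^2 - 479)^2 = 4·56854, i.e. γ^4 - 958γ^2 + 229441 - 227416 = 0, i.e. γ^4 - 958γ^2 + 2025 = 0. So γ is a root of x^4 - 958x^2 + 2025. This polynomial is irreducible over Q: it has no rational root (each ±√262 ± √217 is irrational), and any factorization into two quadratics over Q would force √(56854) ∈ Q (pairing opposite roots) or √262, √217 ∈ Q (other pairings), all impossible. Hence [Q(γ):Q] = 4 = [Q(√262, √217):Q], so Q(γ) = Q(√262, √217).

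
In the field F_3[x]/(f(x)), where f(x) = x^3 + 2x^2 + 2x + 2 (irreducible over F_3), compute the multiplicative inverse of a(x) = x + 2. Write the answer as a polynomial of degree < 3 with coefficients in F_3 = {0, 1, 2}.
a(x)^(-1) ≡ 2x^2 + 1 (mod f(x))

Since f is irreducible over F_3, F_3[x]/(f) is a field and a(x) ≠ 0 has an inverse. Apply the extended Euclidean algorithm to f(x) and a(x) in F_3[x]: f(x) = (x^2 + 2)·a(x) + (1). The last nonzero remainder is the constant 1 = gcd(f, a) in F_3. Back-substituting through the division chain expresses 1 = s(x)·a(x) + t(x)·f(x) with s(x) ≡ 2x^2 + 1 (mod f), so a(x)^(-1) ≡ s(x) = 2x^2 + 1 (mod f). Check: (x + 2)·(2x^2 + 1) = 2x^3 + x^2 + x + 2 ≡ 1 (mod x^3 + 2x^2 + 2x + 2).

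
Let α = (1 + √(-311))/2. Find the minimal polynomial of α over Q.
m_α(x) = x^2 - x + 78

From 2α - 1 = √(-311), squaring gives (2α - 1)^2 = -311, i.e. 4α^2 - 4α + 1 = -311, so α^2 - α + (1 + 311)/4 = 0. Since -311 ≡ 1 (mod 4), (1 + 311)/4 = 78 ∈ Z. The polynomial x^2 - x + 78 has discriminant 1 - 4·(78) = -311, which is not a perfect square in Q (d = -311 is squarefree and ≠ 1), so x^2 - x + 78 is irreducible over Q. It is the minimal polynomial of α.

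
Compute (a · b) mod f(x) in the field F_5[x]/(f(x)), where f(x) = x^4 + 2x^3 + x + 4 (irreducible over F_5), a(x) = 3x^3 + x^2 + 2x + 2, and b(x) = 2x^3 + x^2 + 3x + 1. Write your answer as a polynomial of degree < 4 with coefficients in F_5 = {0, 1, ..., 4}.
a · b ≡ 2x^2 + 3x (mod f(x))

Multiply in F_5[x]: a(x)·b(x) = (3x^3 + x^2 + 2x + 2)·(2x^3 + x^2 + 3x + 1) = x^6 + 4x^4 + 2x^3 + 4x^2 + 3x + 2. This has degree ≥ 4, so divide by f(x) over F_5: x^6 + 4x^4 + 2x^3 + 4x^2 + 3x + 2 = (x^2 + 3x + 3)·(x^4 + 2x^3 + x + 4) + (2x^2 + 3x). Hence a·b ≡ 2x^2 + 3x (mod f). (F_5[x]/(f) is a field with 5^4 = 625 elements since f is irreducible of degree 4.)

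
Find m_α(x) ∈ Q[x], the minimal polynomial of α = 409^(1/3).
m_α(x) = x^3 - 409

α satisfies α^3 = 409, so x^3 - 409 annihilates α. By the rational root test, a rational root p/q (in lowest terms) of x^3 - 409 would satisfy p^3 = 409 q^3, forcing q = 1 and p^3 = 409; but 409 is not a perfect cube, contradiction. A monic cubic over Q with no rational root is irreducible (any nontrivial factorization would include a linear factor). Hence x^3 - 409 is the minimal polynomial of α, and in particular [Q(α):Q] = 3.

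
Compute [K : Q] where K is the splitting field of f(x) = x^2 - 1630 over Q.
[K : Q] = 2

f(x) = x^2 - 1630 factors as (x - √1630)(x + √1630). The splitting field is K = Q(√1630). Since 1630 is squarefree and > 1, it is not a perfect square, so x^2 - 1630 is irreducible over Q and [Q(√1630) : Q] = 2. Hence [K : Q] = 2.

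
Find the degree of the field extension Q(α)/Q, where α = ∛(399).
[Q(α):Q] = 3

The minimal polynomial of α is x^3 - 399, irreducible over Q since 399 is not a perfect cube (so x^3 - 399 has no rational root). Hence [Q(α):Q] = deg(m_α) = 3.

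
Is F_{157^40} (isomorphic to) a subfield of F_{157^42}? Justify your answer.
No: F_{157^40} is not a subfield of F_{157^42}

F_{p^m} embeds in F_{p^n} iff m | n. Here 40 ∤ 42 (since 42 = 1·40 + 2 with remainder 2 ≠ 0), so F_{157^40} is not a subfield of F_{157^42}. Equivalently: if it were, the tower law would give 40 = [F_{157^40}:F_157] dividing [F_{157^42}:F_157] = 42, contradiction.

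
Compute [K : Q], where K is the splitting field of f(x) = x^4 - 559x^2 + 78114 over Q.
[K : Q] = 4

Solving the quadratic in x^2: x^2 = (559 ± √(559^2 - 4·78114))/2 = (559 ± √25)/2 = (559 ± 5)/2, giving x^2 = 282 or x^2 = 277. So f(x) = (x^2 - 282)(x^2 - 277) and the roots of f are ±√282, ±√277. Hence the splitting field is K = Q(√282, √277). Since 282 and 277 are distinct squarefree integers > 1, their product 78114 is not a perfect square, so √277 ∉ Q(√282). By the tower law [K:Q] = [Q(√282,√277):Q(√282)] · [Q(√282):Q] = 2 · 2 = 4.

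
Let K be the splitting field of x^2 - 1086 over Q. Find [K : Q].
[K : Q] = 2

f(x) = x^2 - 1086 factors as (x - √1086)(x + √1086). The splitting field is K = Q(√1086). Since 1086 is squarefree and > 1, it is not a perfect square, so x^2 - 1086 is irreducible over Q and [Q(√1086) : Q] = 2. Hence [K : Q] = 2.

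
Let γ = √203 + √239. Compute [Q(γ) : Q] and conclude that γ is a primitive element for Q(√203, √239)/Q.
[Q(γ) : Q] = 4 (equivalently, Q(γ) = Q(√203, √239))

Obviously Q(γ) ⊆ Q(√203, √239), and [Q(√203, √239):Q] = 4 (since 203, 239 are distinct squarefree integers > 1 with 48517 not a perfect square). To show equality we compute the minimal polynomial of γ. From γ = √203 + √239: γ^2 = 203 + 2√(48517) + 239 = 442 + 2√(48517), so γ^2 - 442 = 2√(48517); squaring, (γ^2 - 442)^2 = 4·48517, i.e. γ^4 - 884γ^2 + 195364 - 194068 = 0, i.e. γ^4 - 884γ^2 + 1296 = 0. So γ is a root of x^4 - 884x^2 + 1296. This polynomial is irreducible over Q: it has no rational root (each ±√203 ± √239 is irrational), and any factorization into two quadratics over Q would force √(48517) ∈ Q (pairing opposite roots) or √203, √239 ∈ Q (other pairings), all impossible. Hence [Q(γ):Q] = 4 = [Q(√203, √239):Q], so Q(γ) = Q(√203, √239).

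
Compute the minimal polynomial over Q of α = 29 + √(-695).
m_α(x) = x^2 - 58x + 1536

From α - 29 = √(-695), squaring gives (α - 29)^2 = -695, i.e. α^2 - 58α + 841 = -695, so α^2 - 58α + 1536 = 0. The discriminant of x^2 - 58x + 1536 is (-58)^2 - 4·(1536) = 3364 - 6144 = -2780, and 4·(-695) is not a perfect square in Q since -695 is squarefree and ≠ 1. Hence x^2 - 58x + 1536 is irreducible over Q and is the minimal polynomial of α.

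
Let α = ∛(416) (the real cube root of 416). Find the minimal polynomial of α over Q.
m_α(x) = x^3 - 416

α satisfies α^3 = 416, so x^3 - 416 annihilates α. By the rational root test, a rational root p/q (in lowest terms) of x^3 - 416 would satisfy p^3 = 416 q^3, forcing q = 1 and p^3 = 416; but 416 is not a perfect cube, contradiction. A monic cubic over Q with no rational root is irreducible (any nontrivial factorization would include a linear factor). Hence x^3 - 416 is the minimal polynomial of α, and in particular [Q(α):Q] = 3.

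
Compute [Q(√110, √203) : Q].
[Q(√110, √203) : Q] = 4

[Q(√110):Q] = 2 (min poly x^2 - 110, irreducible since 110 is squarefree > 1). For the top step, suppose √203 ∈ Q(√110), say √203 = c + d√110 with c, d ∈ Q. Squaring: 203 = c^2 + 110d^2 + 2cd√110. Since √110 ∉ Q this forces 2cd = 0. If d = 0 then √203 = c ∈ Q, contradicting 203 squarefree > 1. If c = 0 then 203 = 110d^2, so 110·203 = (110d)^2 is a perfect square in Q — but 110·203 = 22330 is not a perfect square (since 110 and 203 are distinct squarefree integers). Contradiction. Hence √203 ∉ Q(√110), so x^2 - 203 stays irreducible over Q(√110) and [Q(√110, √203) : Q(√110)] = 2. By the tower law, [Q(√110, √203) : Q] = 2 · 2 = 4.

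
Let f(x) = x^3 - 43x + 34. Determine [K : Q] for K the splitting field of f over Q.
[K : Q] = 6

By the rational root test, any rational root of the monic integer polynomial f(x) = x^3 - 43x + 34 must be an integer dividing the constant term 34, i.e. one of ±{1, 2, 17, 34}. Evaluating: f(1) = -8, f(-1) = 76, f(2) = -44, f(-2) = 112, f(17) = 4216, f(-17) = -4148, f(34) = 37876, f(-34) = -37808; none is 0, so f has no rational root and is therefore irreducible over Q (a cubic with no linear factor over a field is irreducible). For an irreducible cubic, the Galois group is A_3 or S_3 according as the discriminant disc(f) = -4a^3 - 27b^2 = -4·(-43)^3 - 27·(34)^2 = 286816 is or is not a square in Q. Here disc(f) = 286816 is not a perfect square in Q, so the Galois group of f over Q is not contained in A_3 and must be all of S_3. The splitting field has degree |S_3| = 6 over Q, so [K : Q] = 6.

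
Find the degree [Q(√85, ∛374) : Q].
[Q(√85, ∛374) : Q] = 6

Let L = Q(√85, ∛374). Since Q(√85) ⊂ L and [Q(√85):Q] = 2, the tower law gives 2 | [L:Q]. Likewise Q(∛374) ⊂ L with [Q(∛374):Q] = 3 (because 374 is not a perfect cube), so 3 | [L:Q]. As gcd(2,3) = 1, [L:Q] is divisible by 6. Conversely L is generated over Q by √85 and ∛374, so [L:Q] ≤ 2·3 = 6. Therefore [Q(√85, ∛374) : Q] = 6.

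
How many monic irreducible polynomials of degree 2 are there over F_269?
There are 36046 monic irreducible polynomials of degree 2 over F_269

Each element of F_{269^2} that lies in no proper subfield is a root of exactly one monic irreducible of degree 2 over F_269, and each such polynomial has 2 distinct roots in F_{269^2}. By Möbius inversion the count is N_269(2) = (1/2) Σ_{d|2} μ(2/d) · 269^d = (1/2)(μ(2)·269^1 + μ(1)·269^2) = 72092/2 = 36046.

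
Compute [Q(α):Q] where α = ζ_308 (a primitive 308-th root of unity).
[Q(α):Q] = 120

The minimal polynomial of ζ_308 over Q is the 308-th cyclotomic polynomial Φ_308(x), which is irreducible over Q and has degree φ(308) = 120. Hence [Q(α):Q] = φ(308) = 120.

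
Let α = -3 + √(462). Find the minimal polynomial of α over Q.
m_α(x) = x^2 + 6x - 453

From α + 3 = √(462), squaring gives (α + 3)^2 = 462, i.e. α^2 + 6α + 9 = 462, so α^2 + 6α - 453 = 0. The discriminant of x^2 + 6x - 453 is (6)^2 - 4·(-453) = 36 + 1812 = 1848, and 4·(462) is not a perfect square in Q since 462 is squarefree and ≠ 1. Hence x^2 + 6x - 453 is irreducible over Q and is the minimal polynomial of α.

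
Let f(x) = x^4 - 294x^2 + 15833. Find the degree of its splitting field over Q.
[K : Q] = 4

Solving the quadratic in x^2: x^2 = (294 ± √(294^2 - 4·15833))/2 = (294 ± √23104)/2 = (294 ± 152)/2, giving x^2 = 223 or x^2 = 71. So f(x) = (x^2 - 223)(x^2 - 71) and the roots of f are ±√223, ±√71. Hence the splitting field is K = Q(√223, √71). Since 223 and 71 are distinct squarefree integers > 1, their product 15833 is not a perfect square, so √71 ∉ Q(√223). By the tower law [K:Q] = [Q(√223,√71):Q(√223)] · [Q(√223):Q] = 2 · 2 = 4.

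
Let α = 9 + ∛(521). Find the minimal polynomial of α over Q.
m_α(x) = x^3 - 27x^2 + 243x - 1250

Set β = α - 9 = ∛(521), so β^3 = 521. Then (α - 9)^3 - 521 = 0, i.e. α is a root of g(x) = (x - 9)^3 - 521 = x^3 - 27x^2 + 243x - 1250. Since g(x) = h(x - 9) where h(x) = x^3 - 521, and h is irreducible over Q (because 521 is not a perfect cube, so h has no rational root, and a monic cubic with no rational root is irreducible), g is also irreducible (irreducibility is preserved under the substitution x → x - 9). Hence m_α(x) = x^3 - 27x^2 + 243x - 1250.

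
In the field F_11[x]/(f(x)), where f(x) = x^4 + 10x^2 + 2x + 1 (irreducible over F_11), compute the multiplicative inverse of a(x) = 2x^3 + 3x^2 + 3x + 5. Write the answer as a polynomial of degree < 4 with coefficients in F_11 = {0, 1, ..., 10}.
a(x)^(-1) ≡ 4x^3 + 5x^2 + 8x + 6 (mod f(x))

Since f is irreducible over F_11, F_11[x]/(f) is a field and a(x) ≠ 0 has an inverse. Apply the extended Euclidean algorithm to f(x) and a(x) in F_11[x]: f(x) = (6x + 2)·a(x) + (8x^2 + 10x + 2);  a(x) = (3x + 9)·(8x^2 + 10x + 2) + (6x + 9);  (8x^2 + 10x + 2) = (5x + 7)·(6x + 9) + (5). The last nonzero remainder is the constant 5 = gcd(f, a) in F_11. Back-substituting through the division chain expresses 5 = s(x)·a(x) + t(x)·f(x) with s(x) ≡ 9x^3 + 3x^2 + 7x + 8 (mod f), so (9x^3 + 3x^2 + 7x + 8)·a(x) ≡ 5 (mod f). Multiplying by 5^(-1) ≡ 9 in F_11 gives a(x)^(-1) ≡ 9·(9x^3 + 3x^2 + 7x + 8) ≡ 4x^3 + 5x^2 + 8x + 6 (mod f). Check: (2x^3 + 3x^2 + 3x + 5)·(4x^3 + 5x^2 + 8x + 6) = 8x^6 + 10x^4 + 5x^3 + x^2 + 3x + 8 ≡ 1 (mod x^4 + 10x^2 + 2x + 1).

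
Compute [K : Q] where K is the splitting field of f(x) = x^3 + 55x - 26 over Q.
[K : Q] = 6

By the rational root test, any rational root of the monic integer polynomial f(x) = x^3 + 55x - 26 must be an integer dividing the constant term -26, i.e. one of ±{1, 2, 13, 26}. Evaluating: f(1) = 30, f(-1) = -82, f(2) = 92, f(-2) = -144, f(13) = 2886, f(-13) = -2938, f(26) = 18980, f(-26) = -19032; none is 0, so f has no rational root and is therefore irreducible over Q (a cubic with no linear factor over a field is irreducible). For an irreducible cubic, the Galois group is A_3 or S_3 according as the discriminant disc(f) = -4a^3 - 27b^2 = -4·(55)^3 - 27·(-26)^2 = -683752 is or is not a square in Q. Here disc(f) = -683752 is not a perfect square in Q, so the Galois group of f over Q is not contained in A_3 and must be all of S_3. The splitting field has degree |S_3| = 6 over Q, so [K : Q] = 6.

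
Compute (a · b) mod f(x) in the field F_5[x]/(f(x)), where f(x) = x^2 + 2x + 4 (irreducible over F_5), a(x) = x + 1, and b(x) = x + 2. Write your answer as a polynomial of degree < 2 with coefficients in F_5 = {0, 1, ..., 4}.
a · b ≡ x + 3 (mod f(x))

Multiply in F_5[x]: a(x)·b(x) = (x + 1)·(x + 2) = x^2 + 3x + 2. This has degree ≥ 2, so divide by f(x) over F_5: x^2 + 3x + 2 = (1)·(x^2 + 2x + 4) + (x + 3). Hence a·b ≡ x + 3 (mod f). (F_5[x]/(f) is a field with 5^2 = 25 elements since f is irreducible of degree 2.)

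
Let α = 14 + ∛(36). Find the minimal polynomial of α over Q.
m_α(x) = x^3 - 42x^2 + 588x - 2780

Set β = α - 14 = ∛(36), so β^3 = 36. Then (α - 14)^3 - 36 = 0, i.e. α is a root of g(x) = (x - 14)^3 - 36 = x^3 - 42x^2 + 588x - 2780. Since g(x) = h(x - 14) where h(x) = x^3 - 36, and h is irreducible over Q (because 36 is not a perfect cube, so h has no rational root, and a monic cubic with no rational root is irreducible), g is also irreducible (irreducibility is preserved under the substitution x → x - 14). Hence m_α(x) = x^3 - 42x^2 + 588x - 2780.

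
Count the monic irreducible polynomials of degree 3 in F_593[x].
There are 69509088 monic irreducible polynomials of degree 3 over F_593

Each element of F_{593^3} that lies in no proper subfield is a root of exactly one monic irreducible of degree 3 over F_593, and each such polynomial has 3 distinct roots in F_{593^3}. By Möbius inversion the count is N_593(3) = (1/3) Σ_{d|3} μ(3/d) · 593^d = (1/3)(μ(3)·593^1 + μ(1)·593^3) = 208527264/3 = 69509088.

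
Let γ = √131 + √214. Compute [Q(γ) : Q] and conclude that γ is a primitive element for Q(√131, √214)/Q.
[Q(γ) : Q] = 4 (equivalently, Q(γ) = Q(√131, √214))

Obviously Q(γ) ⊆ Q(√131, √214), and [Q(√131, √214):Q] = 4 (since 131, 214 are distinct squarefree integers > 1 with 28034 not a perfect square). To show equality we compute the minimal polynomial of γ. From γ = √131 + √214: γ^2 = 131 + 2√(28034) + 214 = 345 + 2√(28034), so γ^2 - 345 = 2√(28034); squaring, (γ^2 - 345)^2 = 4·28034, i.e. γ^4 - 690γ^2 + 119025 - 112136 = 0, i.e. γ^4 - 690γ^2 + 6889 = 0. So γ is a root of x^4 - 690x^2 + 6889. This polynomial is irreducible over Q: it has no rational root (each ±√131 ± √214 is irrational), and any factorization into two quadratics over Q would force √(28034) ∈ Q (pairing opposite roots) or √131, √214 ∈ Q (other pairings), all impossible. Hence [Q(γ):Q] = 4 = [Q(√131, √214):Q], so Q(γ) = Q(√131, √214).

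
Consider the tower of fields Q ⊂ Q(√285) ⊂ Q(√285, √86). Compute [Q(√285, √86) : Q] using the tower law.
[Q(√285, √86) : Q] = 4

[Q(√285):Q] = 2 (min poly x^2 - 285, irreducible since 285 is squarefree > 1). For the top step, suppose √86 ∈ Q(√285), say √86 = c + d√285 with c, d ∈ Q. Squaring: 86 = c^2 + 285d^2 + 2cd√285. Since √285 ∉ Q this forces 2cd = 0. If d = 0 then √86 = c ∈ Q, contradicting 86 squarefree > 1. If c = 0 then 86 = 285d^2, so 285·86 = (285d)^2 is a perfect square in Q — but 285·86 = 24510 is not a perfect square (since 285 and 86 are distinct squarefree integers). Contradiction. Hence √86 ∉ Q(√285), so x^2 - 86 stays irreducible over Q(√285) and [Q(√285, √86) : Q(√285)] = 2. By the tower law, [Q(√285, √86) : Q] = 2 · 2 = 4.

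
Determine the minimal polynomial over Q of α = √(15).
m_α(x) = x^2 - 15

α satisfies α^2 - 15 = 0, so x^2 - 15 annihilates α. Since d = 15 is squarefree and ≠ 1, it is not a perfect square in Q, so x^2 - 15 has no rational root and is therefore irreducible over Q (a degree-2 polynomial over a field is irreducible iff it has no root). Hence m_α(x) = x^2 - 15.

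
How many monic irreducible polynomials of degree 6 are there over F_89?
There are 82830096360 monic irreducible polynomials of degree 6 over F_89

Each element of F_{89^6} that lies in no proper subfield is a root of exactly one monic irreducible of degree 6 over F_89, and each such polynomial has 6 distinct roots in F_{89^6}. By Möbius inversion the count is N_89(6) = (1/6) Σ_{d|6} μ(6/d) · 89^d = (1/6)(μ(6)·89^1 + μ(3)·89^2 + μ(2)·89^3 + μ(1)·89^6) = 496980578160/6 = 82830096360.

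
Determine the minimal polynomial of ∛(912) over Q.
m_α(x) = x^3 - 912

α satisfies α^3 = 912, so x^3 - 912 annihilates α. By the rational root test, a rational root p/q (in lowest terms) of x^3 - 912 would satisfy p^3 = 912 q^3, forcing q = 1 and p^3 = 912; but 912 is not a perfect cube, contradiction. A monic cubic over Q with no rational root is irreducible (any nontrivial factorization would include a linear factor). Hence x^3 - 912 is the minimal polynomial of α, and in particular [Q(α):Q] = 3.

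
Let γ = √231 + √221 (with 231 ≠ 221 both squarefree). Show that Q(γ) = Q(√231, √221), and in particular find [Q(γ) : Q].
[Q(γ) : Q] = 4 (equivalently, Q(γ) = Q(√231, √221))

Obviously Q(γ) ⊆ Q(√231, √221), and [Q(√231, √221):Q] = 4 (since 231, 221 are distinct squarefree integers > 1 with 51051 not a perfect square). To show equality we compute the minimal polynomial of γ. From γ = √231 + √221: γ^2 = 231 + 2√(51051) + 221 = 452 + 2√(51051), so γ^2 - 452 = 2√(51051); squaring, (γ^2 - 452)^2 = 4·51051, i.e. γ^4 - 904γ^2 + 204304 - 204204 = 0, i.e. γ^4 - 904γ^2 + 100 = 0. So γ is a root of x^4 - 904x^2 + 100. This polynomial is irreducible over Q: it has no rational root (each ±√231 ± √221 is irrational), and any factorization into two quadratics over Q would force √(51051) ∈ Q (pairing opposite roots) or √231, √221 ∈ Q (other pairings), all impossible. Hence [Q(γ):Q] = 4 = [Q(√231, √221):Q], so Q(γ) = Q(√231, √221).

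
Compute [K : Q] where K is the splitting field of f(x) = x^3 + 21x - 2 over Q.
[K : Q] = 6

By the rational root test, any rational root of the monic integer polynomial f(x) = x^3 + 21x - 2 must be an integer dividing the constant term -2, i.e. one of ±{1, 2}. Evaluating: f(1) = 20, f(-1) = -24, f(2) = 48, f(-2) = -52; none is 0, so f has no rational root and is therefore irreducible over Q (a cubic with no linear factor over a field is irreducible). For an irreducible cubic, the Galois group is A_3 or S_3 according as the discriminant disc(f) = -4a^3 - 27b^2 = -4·(21)^3 - 27·(-2)^2 = -37152 is or is not a square in Q. Here disc(f) = -37152 is not a perfect square in Q, so the Galois group of f over Q is not contained in A_3 and must be all of S_3. The splitting field has degree |S_3| = 6 over Q, so [K : Q] = 6.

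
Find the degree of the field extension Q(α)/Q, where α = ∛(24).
[Q(α):Q] = 3

The minimal polynomial of α is x^3 - 24, irreducible over Q since 24 is not a perfect cube (so x^3 - 24 has no rational root). Hence [Q(α):Q] = deg(m_α) = 3.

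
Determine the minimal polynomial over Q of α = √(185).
m_α(x) = x^2 - 185

α satisfies α^2 - 185 = 0, so x^2 - 185 annihilates α. Since d = 185 is squarefree and ≠ 1, it is not a perfect square in Q, so x^2 - 185 has no rational root and is therefore irreducible over Q (a degree-2 polynomial over a field is irreducible iff it has no root). Hence m_α(x) = x^2 - 185.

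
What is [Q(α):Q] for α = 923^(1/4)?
[Q(α):Q] = 4

α is a root of x^4 - 923. By Eisenstein's criterion at the prime p = 13 (which divides the constant term 923 but p^2 = 169 does not, since 923 is squarefree), x^4 - 923 is irreducible over Q. Hence [Q(α):Q] = 4.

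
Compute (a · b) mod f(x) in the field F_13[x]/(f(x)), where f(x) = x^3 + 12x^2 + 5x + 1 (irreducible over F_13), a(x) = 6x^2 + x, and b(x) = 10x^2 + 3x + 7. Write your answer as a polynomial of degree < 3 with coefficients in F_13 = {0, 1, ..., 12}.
a · b ≡ 2x^2 + x + 3 (mod f(x))

Multiply in F_13[x]: a(x)·b(x) = (6x^2 + x)·(10x^2 + 3x + 7) = 8x^4 + 2x^3 + 6x^2 + 7x. This has degree ≥ 3, so divide by f(x) over F_13: 8x^4 + 2x^3 + 6x^2 + 7x = (8x + 10)·(x^3 + 12x^2 + 5x + 1) + (2x^2 + x + 3). Hence a·b ≡ 2x^2 + x + 3 (mod f). (F_13[x]/(f) is a field with 13^3 = 2197 elements since f is irreducible of degree 3.)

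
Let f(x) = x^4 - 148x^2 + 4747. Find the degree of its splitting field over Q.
[K : Q] = 4

Solving the quadratic in x^2: x^2 = (148 ± √(148^2 - 4·4747))/2 = (148 ± √2916)/2 = (148 ± 54)/2, giving x^2 = 101 or x^2 = 47. So f(x) = (x^2 - 101)(x^2 - 47) and the roots of f are ±√101, ±√47. Hence the splitting field is K = Q(√101, √47). Since 101 and 47 are distinct squarefree integers > 1, their product 4747 is not a perfect square, so √47 ∉ Q(√101). By the tower law [K:Q] = [Q(√101,√47):Q(√101)] · [Q(√101):Q] = 2 · 2 = 4.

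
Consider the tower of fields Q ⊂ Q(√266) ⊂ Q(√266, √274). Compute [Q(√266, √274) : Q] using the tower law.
[Q(√266, √274) : Q] = 4

[Q(√266):Q] = 2 (min poly x^2 - 266, irreducible since 266 is squarefree > 1). For the top step, suppose √274 ∈ Q(√266), say √274 = c + d√266 with c, d ∈ Q. Squaring: 274 = c^2 + 266d^2 + 2cd√266. Since √266 ∉ Q this forces 2cd = 0. If d = 0 then √274 = c ∈ Q, contradicting 274 squarefree > 1. If c = 0 then 274 = 266d^2, so 266·274 = (266d)^2 is a perfect square in Q — but 266·274 = 72884 is not a perfect square (since 266 and 274 are distinct squarefree integers). Contradiction. Hence √274 ∉ Q(√266), so x^2 - 274 stays irreducible over Q(√266) and [Q(√266, √274) : Q(√266)] = 2. By the tower law, [Q(√266, √274) : Q] = 2 · 2 = 4.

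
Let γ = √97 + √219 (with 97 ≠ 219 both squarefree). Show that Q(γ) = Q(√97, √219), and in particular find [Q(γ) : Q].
[Q(γ) : Q] = 4 (equivalently, Q(γ) = Q(√97, √219))

Obviously Q(γ) ⊆ Q(√97, √219), and [Q(√97, √219):Q] = 4 (since 97, 219 are distinct squarefree integers > 1 with 21243 not a perfect square). To show equality we compute the minimal polynomial of γ. From γ = √97 + √219: γ^2 = 97 + 2√(21243) + 219 = 316 + 2√(21243), so γ^2 - 316 = 2√(21243); squaring, (γ^2 - 316)^2 = 4·21243, i.e. γ^4 - 632γ^2 + 99856 - 84972 = 0, i.e. γ^4 - 632γ^2 + 14884 = 0. So γ is a root of x^4 - 632x^2 + 14884. This polynomial is irreducible over Q: it has no rational root (each ±√97 ± √219 is irrational), and any factorization into two quadratics over Q would force √(21243) ∈ Q (pairing opposite roots) or √97, √219 ∈ Q (other pairings), all impossible. Hence [Q(γ):Q] = 4 = [Q(√97, √219):Q], so Q(γ) = Q(√97, √219).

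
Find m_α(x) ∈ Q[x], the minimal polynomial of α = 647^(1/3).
m_α(x) = x^3 - 647

α satisfies α^3 = 647, so x^3 - 647 annihilates α. By the rational root test, a rational root p/q (in lowest terms) of x^3 - 647 would satisfy p^3 = 647 q^3, forcing q = 1 and p^3 = 647; but 647 is not a perfect cube, contradiction. A monic cubic over Q with no rational root is irreducible (any nontrivial factorization would include a linear factor). Hence x^3 - 647 is the minimal polynomial of α, and in particular [Q(α):Q] = 3.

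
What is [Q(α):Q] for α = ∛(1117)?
[Q(α):Q] = 3

The minimal polynomial of α is x^3 - 1117, irreducible over Q since 1117 is not a perfect cube (so x^3 - 1117 has no rational root). Hence [Q(α):Q] = deg(m_α) = 3.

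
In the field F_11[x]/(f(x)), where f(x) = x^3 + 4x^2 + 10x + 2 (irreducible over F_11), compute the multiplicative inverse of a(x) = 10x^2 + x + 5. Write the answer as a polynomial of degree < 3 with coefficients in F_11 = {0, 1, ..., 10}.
a(x)^(-1) ≡ 4x^2 + 4x (mod f(x))

Since f is irreducible over F_11, F_11[x]/(f) is a field and a(x) ≠ 0 has an inverse. Apply the extended Euclidean algorithm to f(x) and a(x) in F_11[x]: f(x) = (10x + 6)·a(x) + (9x + 5);  a(x) = (6x + 9)·(9x + 5) + (4). The last nonzero remainder is the constant 4 = gcd(f, a) in F_11. Back-substituting through the division chain expresses 4 = s(x)·a(x) + t(x)·f(x) with s(x) ≡ 5x^2 + 5x (mod f), so (5x^2 + 5x)·a(x) ≡ 4 (mod f). Multiplying by 4^(-1) ≡ 3 in F_11 gives a(x)^(-1) ≡ 3·(5x^2 + 5x) ≡ 4x^2 + 4x (mod f). Check: (10x^2 + x + 5)·(4x^2 + 4x) = 7x^4 + 2x^2 + 9x ≡ 1 (mod x^3 + 4x^2 + 10x + 2).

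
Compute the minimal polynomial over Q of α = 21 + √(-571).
m_α(x) = x^2 - 42x + 1012

From α - 21 = √(-571), squaring gives (α - 21)^2 = -571, i.e. α^2 - 42α + 441 = -571, so α^2 - 42α + 1012 = 0. The discriminant of x^2 - 42x + 1012 is (-42)^2 - 4·(1012) = 1764 - 4048 = -2284, and 4·(-571) is not a perfect square in Q since -571 is squarefree and ≠ 1. Hence x^2 - 42x + 1012 is irreducible over Q and is the minimal polynomial of α.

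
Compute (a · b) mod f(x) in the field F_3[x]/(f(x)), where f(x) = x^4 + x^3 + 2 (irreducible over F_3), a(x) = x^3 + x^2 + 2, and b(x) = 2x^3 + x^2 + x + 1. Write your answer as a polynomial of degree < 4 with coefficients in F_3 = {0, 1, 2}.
a · b ≡ 2x^3 + 2x^2 (mod f(x))

Multiply in F_3[x]: a(x)·b(x) = (x^3 + x^2 + 2)·(2x^3 + x^2 + x + 1) = 2x^6 + 2x^4 + 2x + 2. This has degree ≥ 4, so divide by f(x) over F_3: 2x^6 + 2x^4 + 2x + 2 = (2x^2 + x + 1)·(x^4 + x^3 + 2) + (2x^3 + 2x^2). Hence a·b ≡ 2x^3 + 2x^2 (mod f). (F_3[x]/(f) is a field with 3^4 = 81 elements since f is irreducible of degree 4.)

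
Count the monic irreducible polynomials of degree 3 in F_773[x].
There are 153963048 monic irreducible polynomials of degree 3 over F_773

Each element of F_{773^3} that lies in no proper subfield is a root of exactly one monic irreducible of degree 3 over F_773, and each such polynomial has 3 distinct roots in F_{773^3}. By Möbius inversion the count is N_773(3) = (1/3) Σ_{d|3} μ(3/d) · 773^d = (1/3)(μ(3)·773^1 + μ(1)·773^3) = 461889144/3 = 153963048.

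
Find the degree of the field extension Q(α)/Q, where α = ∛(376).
[Q(α):Q] = 3

The minimal polynomial of α is x^3 - 376, irreducible over Q since 376 is not a perfect cube (so x^3 - 376 has no rational root). Hence [Q(α):Q] = deg(m_α) = 3.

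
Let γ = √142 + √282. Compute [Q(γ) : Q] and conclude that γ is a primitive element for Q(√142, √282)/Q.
[Q(γ) : Q] = 4 (equivalently, Q(γ) = Q(√142, √282))

Obviously Q(γ) ⊆ Q(√142, √282), and [Q(√142, √282):Q] = 4 (since 142, 282 are distinct squarefree integers > 1 with 40044 not a perfect square). To show equality we compute the minimal polynomial of γ. From γ = √142 + √282: γ^2 = 142 + 2√(40044) + 282 = 424 + 2√(40044), so γ^2 - 424 = 2√(40044); squaring, (γ^2 - 424)^2 = 4·40044, i.e. γ^4 - 848γ^2 + 179776 - 160176 = 0, i.e. γ^4 - 848γ^2 + 19600 = 0. So γ is a root of x^4 - 848x^2 + 19600. This polynomial is irreducible over Q: it has no rational root (each ±√142 ± √282 is irrational), and any factorization into two quadratics over Q would force √(40044) ∈ Q (pairing opposite roots) or √142, √282 ∈ Q (other pairings), all impossible. Hence [Q(γ):Q] = 4 = [Q(√142, √282):Q], so Q(γ) = Q(√142, √282).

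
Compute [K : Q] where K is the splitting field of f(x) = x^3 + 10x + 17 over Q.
[K : Q] = 6

By the rational root test, any rational root of the monic integer polynomial f(x) = x^3 + 10x + 17 must be an integer dividing the constant term 17, i.e. one of ±{1, 17}. Evaluating: f(1) = 28, f(-1) = 6, f(17) = 5100, f(-17) = -5066; none is 0, so f has no rational root and is therefore irreducible over Q (a cubic with no linear factor over a field is irreducible). For an irreducible cubic, the Galois group is A_3 or S_3 according as the discriminant disc(f) = -4a^3 - 27b^2 = -4·(10)^3 - 27·(17)^2 = -11803 is or is not a square in Q. Here disc(f) = -11803 is not a perfect square in Q, so the Galois group of f over Q is not contained in A_3 and must be all of S_3. The splitting field has degree |S_3| = 6 over Q, so [K : Q] = 6.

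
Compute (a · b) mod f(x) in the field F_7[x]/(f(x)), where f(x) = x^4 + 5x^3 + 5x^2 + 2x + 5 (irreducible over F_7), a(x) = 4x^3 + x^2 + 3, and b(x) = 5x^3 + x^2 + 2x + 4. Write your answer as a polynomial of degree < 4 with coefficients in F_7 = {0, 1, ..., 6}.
a · b ≡ 5x^2 + 6x + 5 (mod f(x))

Multiply in F_7[x]: a(x)·b(x) = (4x^3 + x^2 + 3)·(5x^3 + x^2 + 2x + 4) = 6x^6 + 2x^5 + 2x^4 + 5x^3 + 6x + 5. This has degree ≥ 4, so divide by f(x) over F_7: 6x^6 + 2x^5 + 2x^4 + 5x^3 + 6x + 5 = (6x^2)·(x^4 + 5x^3 + 5x^2 + 2x + 5) + (5x^2 + 6x + 5). Hence a·b ≡ 5x^2 + 6x + 5 (mod f). (F_7[x]/(f) is a field with 7^4 = 2401 elements since f is irreducible of degree 4.)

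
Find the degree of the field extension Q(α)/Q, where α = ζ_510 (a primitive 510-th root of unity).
[Q(α):Q] = 128

The minimal polynomial of ζ_510 over Q is the 510-th cyclotomic polynomial Φ_510(x), which is irreducible over Q and has degree φ(510) = 128. Hence [Q(α):Q] = φ(510) = 128.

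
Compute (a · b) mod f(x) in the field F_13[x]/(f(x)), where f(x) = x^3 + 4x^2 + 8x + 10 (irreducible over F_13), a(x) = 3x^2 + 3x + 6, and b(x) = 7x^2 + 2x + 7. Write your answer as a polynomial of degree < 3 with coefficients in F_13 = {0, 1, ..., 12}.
a · b ≡ 12x^2 + 6x + 1 (mod f(x))

Multiply in F_13[x]: a(x)·b(x) = (3x^2 + 3x + 6)·(7x^2 + 2x + 7) = 8x^4 + x^3 + 4x^2 + 7x + 3. This has degree ≥ 3, so divide by f(x) over F_13: 8x^4 + x^3 + 4x^2 + 7x + 3 = (8x + 8)·(x^3 + 4x^2 + 8x + 10) + (12x^2 + 6x + 1). Hence a·b ≡ 12x^2 + 6x + 1 (mod f). (F_13[x]/(f) is a field with 13^3 = 2197 elements since f is irreducible of degree 3.)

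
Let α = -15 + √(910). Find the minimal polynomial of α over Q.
m_α(x) = x^2 + 30x - 685

From α + 15 = √(910), squaring gives (α + 15)^2 = 910, i.e. α^2 + 30α + 225 = 910, so α^2 + 30α - 685 = 0. The discriminant of x^2 + 30x - 685 is (30)^2 - 4·(-685) = 900 + 2740 = 3640, and 4·(910) is not a perfect square in Q since 910 is squarefree and ≠ 1. Hence x^2 + 30x - 685 is irreducible over Q and is the minimal polynomial of α.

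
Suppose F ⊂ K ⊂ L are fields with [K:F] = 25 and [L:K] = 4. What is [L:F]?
[L:F] = 100

The tower law says that for any tower of field extensions F ⊂ K ⊂ L with finite degrees, [L:F] = [L:K] · [K:F]. Here this gives [L:F] = 4 · 25 = 100.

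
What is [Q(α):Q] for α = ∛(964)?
[Q(α):Q] = 3

The minimal polynomial of α is x^3 - 964, irreducible over Q since 964 is not a perfect cube (so x^3 - 964 has no rational root). Hence [Q(α):Q] = deg(m_α) = 3.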